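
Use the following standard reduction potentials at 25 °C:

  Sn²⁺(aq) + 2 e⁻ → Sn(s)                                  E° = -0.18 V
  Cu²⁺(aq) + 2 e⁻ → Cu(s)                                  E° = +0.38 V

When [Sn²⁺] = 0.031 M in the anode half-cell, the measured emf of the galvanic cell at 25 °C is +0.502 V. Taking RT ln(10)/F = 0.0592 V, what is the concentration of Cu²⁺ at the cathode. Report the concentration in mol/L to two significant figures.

0.00034 M

Cu²⁺/Cu is the cathode, Sn²⁺/Sn the anode: E°cell = +0.56 V, n = 2.
Overall reaction: Cu²⁺(aq) + Sn(s) → Cu(s) + Sn²⁺(aq); Q = [Sn²⁺]^1/[Cu²⁺]^1.
From E = E° − (0.0592/n) log Q: log Q = (E° − E)·n/0.0592 = (+0.56 − (+0.502))·2/0.0592 = 1.9595.
So 1·log[Cu²⁺] = 1·log(0.031) − log Q = -1.5086 − (1.9595) = -3.4681; [Cu²⁺] = 10^(-3.4681) ≈ 0.00034 M.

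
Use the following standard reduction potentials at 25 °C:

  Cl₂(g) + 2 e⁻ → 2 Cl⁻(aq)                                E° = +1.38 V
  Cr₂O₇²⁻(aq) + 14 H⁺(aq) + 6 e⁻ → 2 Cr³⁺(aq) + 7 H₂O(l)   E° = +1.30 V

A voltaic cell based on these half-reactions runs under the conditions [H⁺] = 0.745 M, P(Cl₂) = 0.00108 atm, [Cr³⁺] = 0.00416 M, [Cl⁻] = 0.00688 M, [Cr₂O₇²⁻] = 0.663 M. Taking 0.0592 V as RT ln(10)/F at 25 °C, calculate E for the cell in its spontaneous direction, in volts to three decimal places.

Cl₂/Cl⁻ is the cathode (higher E°), Cr₂O₇²⁻/Cr³⁺ the anode: E°cell = +1.38 − (+1.30) = +0.08 V, n = 6.
Overall: 3 Cl₂(g) + 2 Cr³⁺(aq) + 7 H₂O(l) → 6 Cl⁻(aq) + Cr₂O₇²⁻(aq) + 14 H⁺(aq)
Q = [Cl⁻]^6·[Cr₂O₇²⁻]·[H⁺]^14 / (P(Cl₂)^3·[Cr³⁺]^2); log Q = -1.281.
E = E° − (0.0592/n) log Q = +0.08 − (0.0592/6)(-1.281) = +0.093 V.

+0.093 V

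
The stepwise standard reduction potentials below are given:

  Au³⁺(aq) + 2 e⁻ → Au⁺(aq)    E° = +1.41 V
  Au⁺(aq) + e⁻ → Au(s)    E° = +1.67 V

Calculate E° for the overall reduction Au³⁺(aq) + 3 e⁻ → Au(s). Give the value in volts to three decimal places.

+1.497 V

Adding the free-energy changes (−nFE°) of the two steps gives −n₃FE°₃ = −n₁FE°₁ − n₂FE°₂.
E°₃ = (2×+1.41 + 1×+1.67) / 3 = (+4.490) / 3 = +1.497 V.
E° values themselves are not directly additive — weighting by electron count is essential.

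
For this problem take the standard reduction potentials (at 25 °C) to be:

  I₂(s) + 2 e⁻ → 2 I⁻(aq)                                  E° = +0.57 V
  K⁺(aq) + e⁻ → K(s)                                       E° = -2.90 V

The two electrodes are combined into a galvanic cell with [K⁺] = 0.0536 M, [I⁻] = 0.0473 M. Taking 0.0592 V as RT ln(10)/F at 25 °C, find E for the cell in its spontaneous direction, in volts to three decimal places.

+3.624 V

I₂/I⁻ is the cathode (higher E°), K⁺/K the anode: E°cell = +0.57 − (-2.90) = +3.47 V, n = 2.
Overall: I₂(s) + 2 K(s) → 2 I⁻(aq) + 2 K⁺(aq)
Q = [I⁻]^2·[K⁺]^2; log Q = -5.192.
E = E° − (0.0592/n) log Q = +3.47 − (0.0592/2)(-5.192) = +3.624 V.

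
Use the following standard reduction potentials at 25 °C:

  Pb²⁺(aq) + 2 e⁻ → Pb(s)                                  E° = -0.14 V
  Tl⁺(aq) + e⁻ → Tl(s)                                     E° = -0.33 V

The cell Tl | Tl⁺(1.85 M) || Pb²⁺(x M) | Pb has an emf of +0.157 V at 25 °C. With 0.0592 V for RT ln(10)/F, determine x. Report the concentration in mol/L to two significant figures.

0.26 M

Pb²⁺/Pb is the cathode, Tl⁺/Tl the anode: E°cell = +0.19 V, n = 2.
Overall reaction: Pb²⁺(aq) + 2 Tl(s) → Pb(s) + 2 Tl⁺(aq); Q = [Tl⁺]^2/[Pb²⁺]^1.
From E = E° − (0.0592/n) log Q: log Q = (E° − E)·n/0.0592 = (+0.19 − (+0.157))·2/0.0592 = 1.1149.
So 1·log[Pb²⁺] = 2·log(1.85) − log Q = 0.5343 − (1.1149) = -0.5806; [Pb²⁺] = 10^(-0.5806) ≈ 0.26 M.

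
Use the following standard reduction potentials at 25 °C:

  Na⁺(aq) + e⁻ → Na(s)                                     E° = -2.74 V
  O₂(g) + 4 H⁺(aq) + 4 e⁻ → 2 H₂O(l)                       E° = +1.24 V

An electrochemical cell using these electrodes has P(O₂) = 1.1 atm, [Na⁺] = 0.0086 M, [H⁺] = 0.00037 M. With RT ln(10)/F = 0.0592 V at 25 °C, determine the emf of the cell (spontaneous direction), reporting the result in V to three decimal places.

O₂/H₂O is the cathode (higher E°), Na⁺/Na the anode: E°cell = +1.24 − (-2.74) = +3.98 V, n = 4.
Overall: O₂(g) + 4 H⁺(aq) + 4 Na(s) → 2 H₂O(l) + 4 Na⁺(aq)
Q = [Na⁺]^4 / (P(O₂)·[H⁺]^4); log Q = 5.424.
E = E° − (0.0592/n) log Q = +3.98 − (0.0592/4)(5.424) = +3.900 V.

+3.900 V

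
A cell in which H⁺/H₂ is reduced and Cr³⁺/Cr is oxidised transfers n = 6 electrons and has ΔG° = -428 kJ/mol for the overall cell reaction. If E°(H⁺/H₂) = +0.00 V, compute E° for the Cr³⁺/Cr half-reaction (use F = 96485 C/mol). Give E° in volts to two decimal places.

E°cell = −ΔG°/(nF) = −(-428×10³)/((6)(96485)) = +0.739 V.
Since H⁺/H₂ is the cathode and Cr³⁺/Cr the anode, E°cell = E°(H⁺/H₂) − E°(Cr³⁺/Cr).
So E°(Cr³⁺/Cr) = E°(H⁺/H₂) − E°cell = (+0.00) − (+0.739) = -0.74 V.

-0.74 V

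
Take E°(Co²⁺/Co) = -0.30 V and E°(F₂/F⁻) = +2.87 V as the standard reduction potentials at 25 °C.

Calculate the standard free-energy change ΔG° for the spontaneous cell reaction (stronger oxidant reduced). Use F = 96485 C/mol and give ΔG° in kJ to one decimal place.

-611.7 kJ

F₂/F⁻ (E° = +2.87 V) is the cathode; Co²⁺/Co (E° = -0.30 V) is the anode, so E°cell = +3.17 V.
Balancing electrons gives n = 2 (lcm of 2 and 2).
ΔG° = −nFE° = −(2)(96485)(+3.17) = -611,715 J = -611.7 kJ.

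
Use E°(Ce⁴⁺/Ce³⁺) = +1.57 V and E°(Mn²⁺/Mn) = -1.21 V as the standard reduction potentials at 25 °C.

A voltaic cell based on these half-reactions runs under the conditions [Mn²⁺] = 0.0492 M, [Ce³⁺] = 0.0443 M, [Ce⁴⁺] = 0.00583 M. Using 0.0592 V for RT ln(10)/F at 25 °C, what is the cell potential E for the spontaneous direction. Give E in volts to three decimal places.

+2.767 V

Ce⁴⁺/Ce³⁺ is the cathode (higher E°), Mn²⁺/Mn the anode: E°cell = +1.57 − (-1.21) = +2.78 V, n = 2.
Overall: 2 Ce⁴⁺(aq) + Mn(s) → 2 Ce³⁺(aq) + Mn²⁺(aq)
Q = [Ce³⁺]^2·[Mn²⁺] / ([Ce⁴⁺]^2); log Q = 0.453.
E = E° − (0.0592/n) log Q = +2.78 − (0.0592/2)(0.453) = +2.767 V.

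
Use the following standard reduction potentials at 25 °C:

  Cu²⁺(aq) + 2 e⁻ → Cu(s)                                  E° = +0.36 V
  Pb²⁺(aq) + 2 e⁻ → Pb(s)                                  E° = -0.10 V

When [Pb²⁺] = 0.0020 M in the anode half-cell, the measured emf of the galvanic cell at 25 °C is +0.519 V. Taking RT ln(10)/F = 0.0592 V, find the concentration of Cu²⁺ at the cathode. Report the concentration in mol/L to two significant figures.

Cu²⁺/Cu is the cathode, Pb²⁺/Pb the anode: E°cell = +0.46 V, n = 2.
Overall reaction: Cu²⁺(aq) + Pb(s) → Cu(s) + Pb²⁺(aq); Q = [Pb²⁺]^1/[Cu²⁺]^1.
From E = E° − (0.0592/n) log Q: log Q = (E° − E)·n/0.0592 = (+0.46 − (+0.519))·2/0.0592 = -1.9932.
So 1·log[Cu²⁺] = 1·log(0.002) − log Q = -2.6990 − (-1.9932) = -0.7058; [Cu²⁺] = 10^(-0.7058) ≈ 0.20 M.

0.20 M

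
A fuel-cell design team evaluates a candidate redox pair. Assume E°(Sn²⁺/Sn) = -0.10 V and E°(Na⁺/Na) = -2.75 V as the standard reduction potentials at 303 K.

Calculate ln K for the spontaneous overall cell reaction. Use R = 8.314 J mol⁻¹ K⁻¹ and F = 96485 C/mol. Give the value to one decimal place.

Cathode: Sn²⁺/Sn; anode: Na⁺/Na. E°cell = (-0.10) − (-2.75) = +2.65 V, with n = 2.
ΔG° = −nFE° = −RT ln K, so ln K = nFE°/(RT) = (2)(96485)(+2.65) / ((8.314)(303)) = 202.994.

203.0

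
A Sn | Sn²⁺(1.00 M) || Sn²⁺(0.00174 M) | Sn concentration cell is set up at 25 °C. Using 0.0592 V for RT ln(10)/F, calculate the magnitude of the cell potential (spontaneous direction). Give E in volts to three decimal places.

For a concentration cell E°cell = 0. The 1.00 M side is the cathode (reduction is favoured where [Sn²⁺] is higher).
With n = 2, E = −(0.0592/2) log([Sn²⁺]ₐₙ/[Sn²⁺]꜀ₐₜ) = −(0.0592/2) log(0.00174/1) = −(0.0592/2)(-2.759) = +0.082 V.

+0.082 V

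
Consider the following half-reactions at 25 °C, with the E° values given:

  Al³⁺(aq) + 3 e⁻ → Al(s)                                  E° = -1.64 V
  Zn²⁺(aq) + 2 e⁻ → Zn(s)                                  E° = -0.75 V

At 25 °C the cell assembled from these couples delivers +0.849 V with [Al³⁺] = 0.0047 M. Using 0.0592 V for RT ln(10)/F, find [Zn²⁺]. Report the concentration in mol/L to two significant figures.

Zn²⁺/Zn is the cathode, Al³⁺/Al the anode: E°cell = +0.89 V, n = 6.
Overall reaction: 3 Zn²⁺(aq) + 2 Al(s) → 3 Zn(s) + 2 Al³⁺(aq); Q = [Al³⁺]^2/[Zn²⁺]^3.
From E = E° − (0.0592/n) log Q: log Q = (E° − E)·n/0.0592 = (+0.89 − (+0.849))·6/0.0592 = 4.1554.
So 3·log[Zn²⁺] = 2·log(0.0047) − log Q = -4.6558 − (4.1554) = -8.8112; log[Zn²⁺] = -8.8112 / 3 = -2.9371; [Zn²⁺] = 10^(-2.9371) ≈ 0.0012 M.

0.0012 M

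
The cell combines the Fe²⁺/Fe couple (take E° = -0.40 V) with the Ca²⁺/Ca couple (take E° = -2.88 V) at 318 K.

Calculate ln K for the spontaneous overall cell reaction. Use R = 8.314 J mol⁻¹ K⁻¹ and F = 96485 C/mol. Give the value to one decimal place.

Cathode: Fe²⁺/Fe; anode: Ca²⁺/Ca. E°cell = (-0.40) − (-2.88) = +2.48 V, with n = 2.
ΔG° = −nFE° = −RT ln K, so ln K = nFE°/(RT) = (2)(96485)(+2.48) / ((8.314)(318)) = 181.011.

181.0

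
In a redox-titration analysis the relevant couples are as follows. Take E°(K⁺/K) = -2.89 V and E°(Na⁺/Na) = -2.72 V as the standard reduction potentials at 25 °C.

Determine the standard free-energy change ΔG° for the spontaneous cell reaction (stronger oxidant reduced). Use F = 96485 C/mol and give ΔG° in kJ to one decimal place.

Na⁺/Na (E° = -2.72 V) is the cathode; K⁺/K (E° = -2.89 V) is the anode, so E°cell = +0.17 V.
Balancing electrons gives n = 1 (lcm of 1 and 1).
ΔG° = −nFE° = −(1)(96485)(+0.17) = -16,402 J = -16.4 kJ.

-16.4 kJ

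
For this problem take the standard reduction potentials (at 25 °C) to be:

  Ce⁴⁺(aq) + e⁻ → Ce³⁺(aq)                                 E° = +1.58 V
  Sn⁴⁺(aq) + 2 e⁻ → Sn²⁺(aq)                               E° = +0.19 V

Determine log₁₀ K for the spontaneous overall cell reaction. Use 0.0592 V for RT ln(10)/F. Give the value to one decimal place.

Cathode: Ce⁴⁺/Ce³⁺; anode: Sn⁴⁺/Sn²⁺. E°cell = +1.39 V, n = 2.
log K = nE°cell / 0.0592 = (2)(+1.39) / 0.0592 = 47.0.

47.0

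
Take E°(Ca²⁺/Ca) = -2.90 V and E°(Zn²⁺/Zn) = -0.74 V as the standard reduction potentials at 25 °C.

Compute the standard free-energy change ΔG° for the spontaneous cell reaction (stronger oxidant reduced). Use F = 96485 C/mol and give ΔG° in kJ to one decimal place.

-416.8 kJ

Zn²⁺/Zn (E° = -0.74 V) is the cathode; Ca²⁺/Ca (E° = -2.90 V) is the anode, so E°cell = +2.16 V.
Balancing electrons gives n = 2 (lcm of 2 and 2).
ΔG° = −nFE° = −(2)(96485)(+2.16) = -416,815 J = -416.8 kJ.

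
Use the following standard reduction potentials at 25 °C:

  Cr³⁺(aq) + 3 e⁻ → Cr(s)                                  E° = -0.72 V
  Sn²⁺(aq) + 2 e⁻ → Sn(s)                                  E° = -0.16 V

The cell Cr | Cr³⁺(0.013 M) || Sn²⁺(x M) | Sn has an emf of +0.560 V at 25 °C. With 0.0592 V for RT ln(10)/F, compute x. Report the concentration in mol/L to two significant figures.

0.055 M

Sn²⁺/Sn is the cathode, Cr³⁺/Cr the anode: E°cell = +0.56 V, n = 6.
Overall reaction: 3 Sn²⁺(aq) + 2 Cr(s) → 3 Sn(s) + 2 Cr³⁺(aq); Q = [Cr³⁺]^2/[Sn²⁺]^3.
From E = E° − (0.0592/n) log Q: log Q = (E° − E)·n/0.0592 = (+0.56 − (+0.560))·6/0.0592 = 0.0000.
So 3·log[Sn²⁺] = 2·log(0.013) − log Q = -3.7721 − (0.0000) = -3.7721; log[Sn²⁺] = -3.7721 / 3 = -1.2574; [Sn²⁺] = 10^(-1.2574) ≈ 0.055 M.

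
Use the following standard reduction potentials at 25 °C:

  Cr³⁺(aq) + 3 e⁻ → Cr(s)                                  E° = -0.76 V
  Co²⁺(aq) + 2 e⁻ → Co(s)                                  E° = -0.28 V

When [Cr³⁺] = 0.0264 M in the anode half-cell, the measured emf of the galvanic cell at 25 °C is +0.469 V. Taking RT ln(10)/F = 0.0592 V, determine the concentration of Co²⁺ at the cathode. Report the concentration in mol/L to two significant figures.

Co²⁺/Co is the cathode, Cr³⁺/Cr the anode: E°cell = +0.48 V, n = 6.
Overall reaction: 3 Co²⁺(aq) + 2 Cr(s) → 3 Co(s) + 2 Cr³⁺(aq); Q = [Cr³⁺]^2/[Co²⁺]^3.
From E = E° − (0.0592/n) log Q: log Q = (E° − E)·n/0.0592 = (+0.48 − (+0.469))·6/0.0592 = 1.1149.
So 3·log[Co²⁺] = 2·log(0.0264) − log Q = -3.1568 − (1.1149) = -4.2717; log[Co²⁺] = -4.2717 / 3 = -1.4239; [Co²⁺] = 10^(-1.4239) ≈ 0.038 M.

0.038 M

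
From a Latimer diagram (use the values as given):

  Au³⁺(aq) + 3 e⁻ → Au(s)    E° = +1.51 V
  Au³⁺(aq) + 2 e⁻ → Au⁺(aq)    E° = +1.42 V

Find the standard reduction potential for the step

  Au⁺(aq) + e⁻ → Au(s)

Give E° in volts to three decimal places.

Sequential free energies add, so n₃E°₃ = n₁E°₁ + n₂E°₂.
With n₃ = 3, and the known step contributing 2×(+1.42) V, the unknown satisfies 1·E° = 3×(+1.51) − 2×(+1.42) = +1.690.
E° = +1.690 / 1 = +1.690 V.

+1.690 V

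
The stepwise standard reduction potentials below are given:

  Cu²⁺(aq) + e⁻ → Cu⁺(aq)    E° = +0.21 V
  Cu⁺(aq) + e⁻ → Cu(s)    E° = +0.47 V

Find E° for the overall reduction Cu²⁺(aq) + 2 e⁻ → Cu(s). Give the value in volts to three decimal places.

Standard free energies of sequential steps add: ΔG°₃ = ΔG°₁ + ΔG°₂, so n₃E°₃ = n₁E°₁ + n₂E°₂.
E°₃ = (1×+0.21 + 1×+0.47) / 2 = (+0.680) / 2 = +0.340 V.

+0.340 V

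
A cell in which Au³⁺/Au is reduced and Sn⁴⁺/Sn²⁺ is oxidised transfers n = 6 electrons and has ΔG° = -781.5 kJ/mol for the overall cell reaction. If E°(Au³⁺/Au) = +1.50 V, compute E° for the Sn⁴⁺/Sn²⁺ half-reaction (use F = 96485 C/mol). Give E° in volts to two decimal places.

E°cell = −ΔG°/(nF) = −(-781.5×10³)/((6)(96485)) = +1.350 V.
Since Au³⁺/Au is the cathode and Sn⁴⁺/Sn²⁺ the anode, E°cell = E°(Au³⁺/Au) − E°(Sn⁴⁺/Sn²⁺).
So E°(Sn⁴⁺/Sn²⁺) = E°(Au³⁺/Au) − E°cell = (+1.50) − (+1.350) = +0.15 V.

+0.15 V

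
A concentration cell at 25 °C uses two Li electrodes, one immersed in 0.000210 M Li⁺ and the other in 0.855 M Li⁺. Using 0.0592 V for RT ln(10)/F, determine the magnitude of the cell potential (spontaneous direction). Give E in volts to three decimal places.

+0.214 V

For a concentration cell E°cell = 0. The 0.855 M side is the cathode (reduction is favoured where [Li⁺] is higher).
With n = 1, E = −(0.0592/1) log([Li⁺]ₐₙ/[Li⁺]꜀ₐₜ) = −(0.0592/1) log(0.00021/0.855) = −(0.0592/1)(-3.610) = +0.214 V.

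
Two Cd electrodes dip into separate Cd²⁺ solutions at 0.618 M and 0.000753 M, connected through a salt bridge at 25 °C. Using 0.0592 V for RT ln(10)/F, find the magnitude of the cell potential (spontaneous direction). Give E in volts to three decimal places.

+0.086 V

For a concentration cell E°cell = 0. The 0.618 M side is the cathode (reduction is favoured where [Cd²⁺] is higher).
With n = 2, E = −(0.0592/2) log([Cd²⁺]ₐₙ/[Cd²⁺]꜀ₐₜ) = −(0.0592/2) log(0.000753/0.618) = −(0.0592/2)(-2.914) = +0.086 V.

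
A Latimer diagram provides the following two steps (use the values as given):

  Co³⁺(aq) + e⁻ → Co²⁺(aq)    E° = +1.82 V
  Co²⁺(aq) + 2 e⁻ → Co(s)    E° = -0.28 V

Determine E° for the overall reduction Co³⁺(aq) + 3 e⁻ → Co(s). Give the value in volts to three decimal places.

Since ΔG° = −nFE° is additive over sequential reductions, n₃E°₃ = n₁E°₁ + n₂E°₂.
E°₃ = (1×+1.82 + 2×-0.28) / 3 = (+1.260) / 3 = +0.420 V.
Simply averaging or adding the two E° values would be wrong; the electron-weighted sum is required.

+0.420 V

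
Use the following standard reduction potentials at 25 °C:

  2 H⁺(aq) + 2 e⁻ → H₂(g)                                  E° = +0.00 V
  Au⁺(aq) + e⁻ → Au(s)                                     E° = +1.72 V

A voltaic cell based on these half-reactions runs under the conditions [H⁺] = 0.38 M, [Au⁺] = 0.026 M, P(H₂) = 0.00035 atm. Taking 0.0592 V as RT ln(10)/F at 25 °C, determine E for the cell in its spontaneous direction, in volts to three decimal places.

+1.549 V

Au⁺/Au is the cathode (higher E°), H⁺/H₂ the anode: E°cell = +1.72 − (+0.00) = +1.72 V, n = 2.
Overall: 2 Au⁺(aq) + H₂(g) → 2 Au(s) + 2 H⁺(aq)
Q = [H⁺]^2 / ([Au⁺]^2·P(H₂)); log Q = 5.786.
E = E° − (0.0592/n) log Q = +1.72 − (0.0592/2)(5.786) = +1.549 V.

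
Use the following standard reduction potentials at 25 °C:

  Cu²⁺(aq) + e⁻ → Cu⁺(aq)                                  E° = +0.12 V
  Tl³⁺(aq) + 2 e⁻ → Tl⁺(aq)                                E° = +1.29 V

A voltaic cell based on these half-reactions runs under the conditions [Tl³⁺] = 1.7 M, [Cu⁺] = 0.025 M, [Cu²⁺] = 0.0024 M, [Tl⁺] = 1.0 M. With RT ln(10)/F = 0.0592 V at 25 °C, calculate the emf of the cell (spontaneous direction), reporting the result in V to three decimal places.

+1.237 V

Tl³⁺/Tl⁺ is the cathode (higher E°), Cu²⁺/Cu⁺ the anode: E°cell = +1.29 − (+0.12) = +1.17 V, n = 2.
Overall: Tl³⁺(aq) + 2 Cu⁺(aq) → Tl⁺(aq) + 2 Cu²⁺(aq)
Q = [Tl⁺]·[Cu²⁺]^2 / ([Tl³⁺]·[Cu⁺]^2); log Q = -2.266.
E = E° − (0.0592/n) log Q = +1.17 − (0.0592/2)(-2.266) = +1.237 V.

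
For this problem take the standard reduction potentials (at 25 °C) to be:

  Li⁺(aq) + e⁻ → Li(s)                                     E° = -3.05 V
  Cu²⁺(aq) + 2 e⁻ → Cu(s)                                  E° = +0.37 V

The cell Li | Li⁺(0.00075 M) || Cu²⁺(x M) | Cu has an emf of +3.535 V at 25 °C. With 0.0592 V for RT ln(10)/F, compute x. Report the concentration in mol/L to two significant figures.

Cu²⁺/Cu is the cathode, Li⁺/Li the anode: E°cell = +3.42 V, n = 2.
Overall reaction: Cu²⁺(aq) + 2 Li(s) → Cu(s) + 2 Li⁺(aq); Q = [Li⁺]^2/[Cu²⁺]^1.
From E = E° − (0.0592/n) log Q: log Q = (E° − E)·n/0.0592 = (+3.42 − (+3.535))·2/0.0592 = -3.8851.
So 1·log[Cu²⁺] = 2·log(0.00075) − log Q = -6.2499 − (-3.8851) = -2.3648; [Cu²⁺] = 10^(-2.3648) ≈ 0.0043 M.

0.0043 M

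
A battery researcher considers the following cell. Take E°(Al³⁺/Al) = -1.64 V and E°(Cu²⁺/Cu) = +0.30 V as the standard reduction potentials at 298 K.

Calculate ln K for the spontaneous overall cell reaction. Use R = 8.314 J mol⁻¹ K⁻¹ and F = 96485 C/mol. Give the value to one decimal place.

453.3

Cathode: Cu²⁺/Cu; anode: Al³⁺/Al. E°cell = (+0.30) − (-1.64) = +1.94 V, with n = 6.
ΔG° = −nFE° = −RT ln K, so ln K = nFE°/(RT) = (6)(96485)(+1.94) / ((8.314)(298)) = 453.301.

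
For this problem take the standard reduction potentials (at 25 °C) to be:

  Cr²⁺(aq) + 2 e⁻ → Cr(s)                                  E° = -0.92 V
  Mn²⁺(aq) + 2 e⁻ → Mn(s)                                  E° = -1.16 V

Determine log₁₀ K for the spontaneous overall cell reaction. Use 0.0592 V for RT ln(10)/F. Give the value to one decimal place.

Cathode: Cr²⁺/Cr; anode: Mn²⁺/Mn. E°cell = +0.24 V, n = 2.
log K = nE°cell / 0.0592 = (2)(+0.24) / 0.0592 = 8.1.

8.1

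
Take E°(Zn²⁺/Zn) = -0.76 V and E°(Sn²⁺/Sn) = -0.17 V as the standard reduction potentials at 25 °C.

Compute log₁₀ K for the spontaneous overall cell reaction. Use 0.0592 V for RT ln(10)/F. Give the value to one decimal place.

19.9

Cathode: Sn²⁺/Sn; anode: Zn²⁺/Zn. E°cell = +0.59 V, n = 2.
log K = nE°cell / 0.0592 = (2)(+0.59) / 0.0592 = 19.9.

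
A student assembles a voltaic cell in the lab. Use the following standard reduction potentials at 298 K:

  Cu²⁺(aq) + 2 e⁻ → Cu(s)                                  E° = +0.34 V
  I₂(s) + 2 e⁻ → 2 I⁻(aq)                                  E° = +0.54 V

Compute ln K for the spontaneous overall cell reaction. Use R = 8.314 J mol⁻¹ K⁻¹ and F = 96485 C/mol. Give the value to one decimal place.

15.6

Cathode: I₂/I⁻; anode: Cu²⁺/Cu. E°cell = (+0.54) − (+0.34) = +0.20 V, with n = 2.
ΔG° = −nFE° = −RT ln K, so ln K = nFE°/(RT) = (2)(96485)(+0.20) / ((8.314)(298)) = 15.577.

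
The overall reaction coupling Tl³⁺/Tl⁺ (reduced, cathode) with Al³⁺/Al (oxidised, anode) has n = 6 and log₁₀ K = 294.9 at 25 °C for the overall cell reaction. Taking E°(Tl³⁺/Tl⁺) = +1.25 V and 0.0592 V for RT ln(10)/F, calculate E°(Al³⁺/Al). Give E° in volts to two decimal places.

E°cell = (0.0592/n)·log K = (0.0592/6)(294.9) = +2.910 V.
Since Tl³⁺/Tl⁺ is the cathode and Al³⁺/Al the anode, E°cell = E°(Tl³⁺/Tl⁺) − E°(Al³⁺/Al).
So E°(Al³⁺/Al) = E°(Tl³⁺/Tl⁺) − E°cell = (+1.25) − (+2.910) = -1.66 V.

-1.66 V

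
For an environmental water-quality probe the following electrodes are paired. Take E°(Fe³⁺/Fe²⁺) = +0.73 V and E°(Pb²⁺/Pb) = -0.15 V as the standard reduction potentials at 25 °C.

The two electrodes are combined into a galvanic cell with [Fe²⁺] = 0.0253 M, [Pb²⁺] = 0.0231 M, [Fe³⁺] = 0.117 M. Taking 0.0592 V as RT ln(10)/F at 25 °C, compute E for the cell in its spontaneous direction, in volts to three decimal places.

Fe³⁺/Fe²⁺ is the cathode (higher E°), Pb²⁺/Pb the anode: E°cell = +0.73 − (-0.15) = +0.88 V, n = 2.
Overall: 2 Fe³⁺(aq) + Pb(s) → 2 Fe²⁺(aq) + Pb²⁺(aq)
Q = [Fe²⁺]^2·[Pb²⁺] / ([Fe³⁺]^2); log Q = -2.967.
E = E° − (0.0592/n) log Q = +0.88 − (0.0592/2)(-2.967) = +0.968 V.

+0.968 V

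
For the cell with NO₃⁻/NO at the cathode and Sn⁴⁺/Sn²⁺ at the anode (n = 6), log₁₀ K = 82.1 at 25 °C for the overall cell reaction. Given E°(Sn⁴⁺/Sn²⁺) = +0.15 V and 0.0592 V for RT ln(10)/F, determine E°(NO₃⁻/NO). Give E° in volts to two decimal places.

E°cell = (0.0592/n)·log K = (0.0592/6)(82.1) = +0.810 V.
Since NO₃⁻/NO is the cathode and Sn⁴⁺/Sn²⁺ the anode, E°cell = E°(NO₃⁻/NO) − E°(Sn⁴⁺/Sn²⁺).
So E°(NO₃⁻/NO) = E°cell + E°(Sn⁴⁺/Sn²⁺) = +0.810 + (+0.15) = +0.96 V.

+0.96 V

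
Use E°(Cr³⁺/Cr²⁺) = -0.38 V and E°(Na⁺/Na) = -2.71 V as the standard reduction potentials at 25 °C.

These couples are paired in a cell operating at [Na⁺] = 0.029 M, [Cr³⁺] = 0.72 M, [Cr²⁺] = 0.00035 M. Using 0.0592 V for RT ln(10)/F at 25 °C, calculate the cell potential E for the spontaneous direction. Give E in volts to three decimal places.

Cr³⁺/Cr²⁺ is the cathode (higher E°), Na⁺/Na the anode: E°cell = -0.38 − (-2.71) = +2.33 V, n = 1.
Overall: Cr³⁺(aq) + Na(s) → Cr²⁺(aq) + Na⁺(aq)
Q = [Cr²⁺]·[Na⁺] / ([Cr³⁺]); log Q = -4.851.
E = E° − (0.0592/n) log Q = +2.33 − (0.0592/1)(-4.851) = +2.617 V.

+2.617 V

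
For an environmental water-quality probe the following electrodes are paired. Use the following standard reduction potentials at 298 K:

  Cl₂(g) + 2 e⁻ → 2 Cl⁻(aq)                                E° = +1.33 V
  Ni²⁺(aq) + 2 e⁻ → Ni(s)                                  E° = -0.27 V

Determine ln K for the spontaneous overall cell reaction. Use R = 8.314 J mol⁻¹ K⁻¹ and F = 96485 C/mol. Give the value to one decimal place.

124.6

Cathode: Cl₂/Cl⁻; anode: Ni²⁺/Ni. E°cell = (+1.33) − (-0.27) = +1.60 V, with n = 2.
ΔG° = −nFE° = −RT ln K, so ln K = nFE°/(RT) = (2)(96485)(+1.60) / ((8.314)(298)) = 124.619.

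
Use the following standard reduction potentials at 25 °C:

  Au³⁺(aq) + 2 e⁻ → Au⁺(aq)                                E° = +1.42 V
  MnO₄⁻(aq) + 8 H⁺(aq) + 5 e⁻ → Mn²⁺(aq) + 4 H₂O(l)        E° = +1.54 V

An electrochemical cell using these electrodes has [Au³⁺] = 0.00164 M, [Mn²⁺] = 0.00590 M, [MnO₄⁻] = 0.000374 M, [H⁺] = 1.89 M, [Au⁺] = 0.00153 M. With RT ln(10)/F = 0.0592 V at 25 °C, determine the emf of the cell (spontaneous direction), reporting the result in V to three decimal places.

+0.131 V

MnO₄⁻/Mn²⁺ is the cathode (higher E°), Au³⁺/Au⁺ the anode: E°cell = +1.54 − (+1.42) = +0.12 V, n = 10.
Overall: 2 MnO₄⁻(aq) + 16 H⁺(aq) + 5 Au⁺(aq) → 2 Mn²⁺(aq) + 8 H₂O(l) + 5 Au³⁺(aq)
Q = [Mn²⁺]^2·[Au³⁺]^5 / ([MnO₄⁻]^2·[H⁺]^16·[Au⁺]^5); log Q = -1.877.
E = E° − (0.0592/n) log Q = +0.12 − (0.0592/10)(-1.877) = +0.131 V.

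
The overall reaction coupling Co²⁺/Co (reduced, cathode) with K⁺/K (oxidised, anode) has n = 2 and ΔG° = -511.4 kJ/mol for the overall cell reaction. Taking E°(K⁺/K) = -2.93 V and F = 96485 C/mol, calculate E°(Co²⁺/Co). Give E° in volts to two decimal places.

-0.28 V

E°cell = −ΔG°/(nF) = −(-511.4×10³)/((2)(96485)) = +2.650 V.
Since Co²⁺/Co is the cathode and K⁺/K the anode, E°cell = E°(Co²⁺/Co) − E°(K⁺/K).
So E°(Co²⁺/Co) = E°cell + E°(K⁺/K) = +2.650 + (-2.93) = -0.28 V.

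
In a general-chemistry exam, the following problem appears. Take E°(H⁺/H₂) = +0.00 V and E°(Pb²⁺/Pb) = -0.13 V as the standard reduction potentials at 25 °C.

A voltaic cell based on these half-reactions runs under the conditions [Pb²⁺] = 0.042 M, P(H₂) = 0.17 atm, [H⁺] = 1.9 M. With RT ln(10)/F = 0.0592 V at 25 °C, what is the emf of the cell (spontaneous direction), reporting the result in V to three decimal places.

H⁺/H₂ is the cathode (higher E°), Pb²⁺/Pb the anode: E°cell = +0.00 − (-0.13) = +0.13 V, n = 2.
Overall: 2 H⁺(aq) + Pb(s) → H₂(g) + Pb²⁺(aq)
Q = P(H₂)·[Pb²⁺] / ([H⁺]^2); log Q = -2.704.
E = E° − (0.0592/n) log Q = +0.13 − (0.0592/2)(-2.704) = +0.210 V.

+0.210 V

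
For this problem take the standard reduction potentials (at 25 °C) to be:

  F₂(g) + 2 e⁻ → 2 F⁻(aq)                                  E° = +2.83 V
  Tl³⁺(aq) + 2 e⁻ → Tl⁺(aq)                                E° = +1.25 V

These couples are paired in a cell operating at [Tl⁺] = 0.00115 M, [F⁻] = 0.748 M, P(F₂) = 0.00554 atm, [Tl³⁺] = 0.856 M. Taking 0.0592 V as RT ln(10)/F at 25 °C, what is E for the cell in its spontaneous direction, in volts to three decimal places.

F₂/F⁻ is the cathode (higher E°), Tl³⁺/Tl⁺ the anode: E°cell = +2.83 − (+1.25) = +1.58 V, n = 2.
Overall: F₂(g) + Tl⁺(aq) → 2 F⁻(aq) + Tl³⁺(aq)
Q = [F⁻]^2·[Tl³⁺] / (P(F₂)·[Tl⁺]); log Q = 4.876.
E = E° − (0.0592/n) log Q = +1.58 − (0.0592/2)(4.876) = +1.436 V.

+1.436 V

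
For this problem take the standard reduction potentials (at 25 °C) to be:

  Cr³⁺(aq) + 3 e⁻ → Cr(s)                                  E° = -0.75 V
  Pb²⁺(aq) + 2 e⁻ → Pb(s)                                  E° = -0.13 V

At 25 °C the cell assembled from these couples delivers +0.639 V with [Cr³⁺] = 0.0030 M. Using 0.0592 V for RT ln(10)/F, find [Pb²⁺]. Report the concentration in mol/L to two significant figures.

0.091 M

Pb²⁺/Pb is the cathode, Cr³⁺/Cr the anode: E°cell = +0.62 V, n = 6.
Overall reaction: 3 Pb²⁺(aq) + 2 Cr(s) → 3 Pb(s) + 2 Cr³⁺(aq); Q = [Cr³⁺]^2/[Pb²⁺]^3.
From E = E° − (0.0592/n) log Q: log Q = (E° − E)·n/0.0592 = (+0.62 − (+0.639))·6/0.0592 = -1.9257.
So 3·log[Pb²⁺] = 2·log(0.003) − log Q = -5.0458 − (-1.9257) = -3.1201; log[Pb²⁺] = -3.1201 / 3 = -1.0400; [Pb²⁺] = 10^(-1.0400) ≈ 0.091 M.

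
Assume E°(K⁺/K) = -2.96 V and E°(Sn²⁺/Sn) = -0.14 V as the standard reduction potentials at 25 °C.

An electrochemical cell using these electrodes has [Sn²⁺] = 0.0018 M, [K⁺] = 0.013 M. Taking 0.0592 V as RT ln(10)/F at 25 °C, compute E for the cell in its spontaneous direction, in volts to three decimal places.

Sn²⁺/Sn is the cathode (higher E°), K⁺/K the anode: E°cell = -0.14 − (-2.96) = +2.82 V, n = 2.
Overall: Sn²⁺(aq) + 2 K(s) → Sn(s) + 2 K⁺(aq)
Q = [K⁺]^2 / ([Sn²⁺]); log Q = -1.027.
E = E° − (0.0592/n) log Q = +2.82 − (0.0592/2)(-1.027) = +2.850 V.

+2.850 V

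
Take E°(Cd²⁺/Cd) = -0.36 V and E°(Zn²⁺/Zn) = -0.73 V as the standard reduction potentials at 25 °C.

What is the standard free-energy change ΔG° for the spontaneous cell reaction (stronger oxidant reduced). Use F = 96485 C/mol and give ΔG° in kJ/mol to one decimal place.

Cd²⁺/Cd (E° = -0.36 V) is the cathode; Zn²⁺/Zn (E° = -0.73 V) is the anode, so E°cell = +0.37 V.
Balancing electrons gives n = 2 (lcm of 2 and 2).
ΔG° = −nFE° = −(2)(96485)(+0.37) = -71,399 J = -71.4 kJ/mol.

-71.4 kJ/mol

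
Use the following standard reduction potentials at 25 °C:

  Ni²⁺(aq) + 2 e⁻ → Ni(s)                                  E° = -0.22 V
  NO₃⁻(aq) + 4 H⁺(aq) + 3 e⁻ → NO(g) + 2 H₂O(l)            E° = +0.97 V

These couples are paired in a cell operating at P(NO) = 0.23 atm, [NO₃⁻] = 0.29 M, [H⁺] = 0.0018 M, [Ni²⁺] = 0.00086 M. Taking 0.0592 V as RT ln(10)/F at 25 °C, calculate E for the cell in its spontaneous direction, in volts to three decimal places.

NO₃⁻/NO is the cathode (higher E°), Ni²⁺/Ni the anode: E°cell = +0.97 − (-0.22) = +1.19 V, n = 6.
Overall: 2 NO₃⁻(aq) + 8 H⁺(aq) + 3 Ni(s) → 2 NO(g) + 4 H₂O(l) + 3 Ni²⁺(aq)
Q = P(NO)^2·[Ni²⁺]^3 / ([NO₃⁻]^2·[H⁺]^8); log Q = 12.560.
E = E° − (0.0592/n) log Q = +1.19 − (0.0592/6)(12.560) = +1.066 V.

+1.066 V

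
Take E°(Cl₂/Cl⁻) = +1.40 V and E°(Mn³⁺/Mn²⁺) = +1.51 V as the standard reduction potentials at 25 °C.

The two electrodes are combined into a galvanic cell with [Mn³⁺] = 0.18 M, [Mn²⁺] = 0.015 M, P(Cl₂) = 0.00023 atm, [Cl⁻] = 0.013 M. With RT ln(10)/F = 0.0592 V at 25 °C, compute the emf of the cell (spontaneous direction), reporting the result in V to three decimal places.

+0.170 V

Mn³⁺/Mn²⁺ is the cathode (higher E°), Cl₂/Cl⁻ the anode: E°cell = +1.51 − (+1.40) = +0.11 V, n = 2.
Overall: 2 Mn³⁺(aq) + 2 Cl⁻(aq) → 2 Mn²⁺(aq) + Cl₂(g)
Q = [Mn²⁺]^2·P(Cl₂) / ([Mn³⁺]^2·[Cl⁻]^2); log Q = -2.025.
E = E° − (0.0592/n) log Q = +0.11 − (0.0592/2)(-2.025) = +0.170 V.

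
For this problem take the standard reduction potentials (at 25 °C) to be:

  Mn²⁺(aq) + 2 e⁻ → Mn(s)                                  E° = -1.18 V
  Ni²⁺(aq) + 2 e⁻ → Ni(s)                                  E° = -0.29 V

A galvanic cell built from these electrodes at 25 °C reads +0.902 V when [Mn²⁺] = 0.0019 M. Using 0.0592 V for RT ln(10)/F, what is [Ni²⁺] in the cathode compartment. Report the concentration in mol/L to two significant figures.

0.0048 M

Ni²⁺/Ni is the cathode, Mn²⁺/Mn the anode: E°cell = +0.89 V, n = 2.
Overall reaction: Ni²⁺(aq) + Mn(s) → Ni(s) + Mn²⁺(aq); Q = [Mn²⁺]^1/[Ni²⁺]^1.
From E = E° − (0.0592/n) log Q: log Q = (E° − E)·n/0.0592 = (+0.89 − (+0.902))·2/0.0592 = -0.4054.
So 1·log[Ni²⁺] = 1·log(0.0019) − log Q = -2.7212 − (-0.4054) = -2.3158; [Ni²⁺] = 10^(-2.3158) ≈ 0.0048 M.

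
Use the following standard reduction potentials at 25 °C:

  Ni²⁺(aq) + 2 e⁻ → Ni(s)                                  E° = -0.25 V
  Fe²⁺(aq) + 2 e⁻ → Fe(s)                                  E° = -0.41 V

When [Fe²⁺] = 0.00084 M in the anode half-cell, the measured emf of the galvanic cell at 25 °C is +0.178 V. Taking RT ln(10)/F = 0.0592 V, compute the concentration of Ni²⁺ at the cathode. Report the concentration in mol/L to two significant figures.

Ni²⁺/Ni is the cathode, Fe²⁺/Fe the anode: E°cell = +0.16 V, n = 2.
Overall reaction: Ni²⁺(aq) + Fe(s) → Ni(s) + Fe²⁺(aq); Q = [Fe²⁺]^1/[Ni²⁺]^1.
From E = E° − (0.0592/n) log Q: log Q = (E° − E)·n/0.0592 = (+0.16 − (+0.178))·2/0.0592 = -0.6081.
So 1·log[Ni²⁺] = 1·log(0.00084) − log Q = -3.0757 − (-0.6081) = -2.4676; [Ni²⁺] = 10^(-2.4676) ≈ 0.0034 M.

0.0034 M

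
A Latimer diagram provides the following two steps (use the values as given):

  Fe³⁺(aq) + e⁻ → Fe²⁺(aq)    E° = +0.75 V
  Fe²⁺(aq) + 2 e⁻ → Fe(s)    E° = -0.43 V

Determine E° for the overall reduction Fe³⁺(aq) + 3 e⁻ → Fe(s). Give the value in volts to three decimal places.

-0.037 V

Standard free energies of sequential steps add: ΔG°₃ = ΔG°₁ + ΔG°₂, so n₃E°₃ = n₁E°₁ + n₂E°₂.
E°₃ = (1×+0.75 + 2×-0.43) / 3 = (-0.110) / 3 = -0.037 V.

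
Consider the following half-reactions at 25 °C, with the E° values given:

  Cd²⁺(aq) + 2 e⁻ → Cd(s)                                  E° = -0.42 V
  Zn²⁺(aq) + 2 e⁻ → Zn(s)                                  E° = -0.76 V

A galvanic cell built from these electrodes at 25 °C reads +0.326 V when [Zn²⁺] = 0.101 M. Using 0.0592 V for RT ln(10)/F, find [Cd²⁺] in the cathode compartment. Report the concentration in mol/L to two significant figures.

0.034 M

Cd²⁺/Cd is the cathode, Zn²⁺/Zn the anode: E°cell = +0.34 V, n = 2.
Overall reaction: Cd²⁺(aq) + Zn(s) → Cd(s) + Zn²⁺(aq); Q = [Zn²⁺]^1/[Cd²⁺]^1.
From E = E° − (0.0592/n) log Q: log Q = (E° − E)·n/0.0592 = (+0.34 − (+0.326))·2/0.0592 = 0.4730.
So 1·log[Cd²⁺] = 1·log(0.101) − log Q = -0.9957 − (0.4730) = -1.4687; [Cd²⁺] = 10^(-1.4687) ≈ 0.034 M.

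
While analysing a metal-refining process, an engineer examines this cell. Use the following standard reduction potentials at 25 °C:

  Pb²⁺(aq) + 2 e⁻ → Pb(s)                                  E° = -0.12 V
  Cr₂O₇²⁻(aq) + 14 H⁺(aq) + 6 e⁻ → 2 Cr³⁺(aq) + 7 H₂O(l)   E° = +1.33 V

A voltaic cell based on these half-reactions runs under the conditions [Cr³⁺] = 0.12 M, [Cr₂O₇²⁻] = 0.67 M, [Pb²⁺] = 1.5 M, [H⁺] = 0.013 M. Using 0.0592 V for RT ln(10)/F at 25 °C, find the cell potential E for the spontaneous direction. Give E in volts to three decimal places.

+1.201 V

Cr₂O₇²⁻/Cr³⁺ is the cathode (higher E°), Pb²⁺/Pb the anode: E°cell = +1.33 − (-0.12) = +1.45 V, n = 6.
Overall: Cr₂O₇²⁻(aq) + 14 H⁺(aq) + 3 Pb(s) → 2 Cr³⁺(aq) + 7 H₂O(l) + 3 Pb²⁺(aq)
Q = [Cr³⁺]^2·[Pb²⁺]^3 / ([Cr₂O₇²⁻]·[H⁺]^14); log Q = 25.265.
E = E° − (0.0592/n) log Q = +1.45 − (0.0592/6)(25.265) = +1.201 V.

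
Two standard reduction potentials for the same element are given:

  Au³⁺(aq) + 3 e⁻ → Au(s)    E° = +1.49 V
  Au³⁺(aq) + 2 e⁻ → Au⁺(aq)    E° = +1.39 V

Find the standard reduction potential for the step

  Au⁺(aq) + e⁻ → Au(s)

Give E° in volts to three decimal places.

Sequential free energies add, so n₃E°₃ = n₁E°₁ + n₂E°₂.
With n₃ = 3, and the known step contributing 2×(+1.39) V, the unknown satisfies 1·E° = 3×(+1.49) − 2×(+1.39) = +1.690.
E° = +1.690 / 1 = +1.690 V.

+1.690 V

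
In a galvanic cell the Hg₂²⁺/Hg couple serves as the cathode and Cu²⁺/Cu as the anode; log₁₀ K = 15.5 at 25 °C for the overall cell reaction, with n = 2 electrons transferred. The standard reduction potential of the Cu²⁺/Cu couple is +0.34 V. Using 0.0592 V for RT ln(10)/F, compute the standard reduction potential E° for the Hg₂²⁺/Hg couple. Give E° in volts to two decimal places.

+0.80 V

E°cell = (0.0592/n)·log K = (0.0592/2)(15.5) = +0.459 V.
Since Hg₂²⁺/Hg is the cathode and Cu²⁺/Cu the anode, E°cell = E°(Hg₂²⁺/Hg) − E°(Cu²⁺/Cu).
So E°(Hg₂²⁺/Hg) = E°cell + E°(Cu²⁺/Cu) = +0.459 + (+0.34) = +0.80 V.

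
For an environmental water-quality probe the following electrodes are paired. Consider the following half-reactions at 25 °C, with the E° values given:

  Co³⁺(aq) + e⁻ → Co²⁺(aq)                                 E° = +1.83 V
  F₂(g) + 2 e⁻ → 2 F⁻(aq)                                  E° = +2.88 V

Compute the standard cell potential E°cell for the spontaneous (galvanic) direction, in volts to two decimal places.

+1.05 V

The F₂/F⁻ couple has the higher reduction potential, so it is the cathode; Co³⁺/Co²⁺ is oxidised at the anode.
E°cell = E°(cathode) − E°(anode) = (+2.88) − (+1.83) = +1.05 V.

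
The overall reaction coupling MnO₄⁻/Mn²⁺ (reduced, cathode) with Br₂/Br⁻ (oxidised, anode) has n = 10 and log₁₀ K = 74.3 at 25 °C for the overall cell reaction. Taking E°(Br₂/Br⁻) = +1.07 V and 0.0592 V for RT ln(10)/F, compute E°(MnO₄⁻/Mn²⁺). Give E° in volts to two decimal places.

+1.51 V

E°cell = (0.0592/n)·log K = (0.0592/10)(74.3) = +0.440 V.
Since MnO₄⁻/Mn²⁺ is the cathode and Br₂/Br⁻ the anode, E°cell = E°(MnO₄⁻/Mn²⁺) − E°(Br₂/Br⁻).
So E°(MnO₄⁻/Mn²⁺) = E°cell + E°(Br₂/Br⁻) = +0.440 + (+1.07) = +1.51 V.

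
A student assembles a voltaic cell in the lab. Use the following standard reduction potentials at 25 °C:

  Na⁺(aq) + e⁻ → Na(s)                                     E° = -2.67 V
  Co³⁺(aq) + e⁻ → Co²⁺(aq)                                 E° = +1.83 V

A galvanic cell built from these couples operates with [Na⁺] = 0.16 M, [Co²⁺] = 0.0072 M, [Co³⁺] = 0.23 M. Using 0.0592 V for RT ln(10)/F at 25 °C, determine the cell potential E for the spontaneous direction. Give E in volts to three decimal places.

Co³⁺/Co²⁺ is the cathode (higher E°), Na⁺/Na the anode: E°cell = +1.83 − (-2.67) = +4.50 V, n = 1.
Overall: Co³⁺(aq) + Na(s) → Co²⁺(aq) + Na⁺(aq)
Q = [Co²⁺]·[Na⁺] / ([Co³⁺]); log Q = -2.300.
E = E° − (0.0592/n) log Q = +4.50 − (0.0592/1)(-2.300) = +4.636 V.

+4.636 V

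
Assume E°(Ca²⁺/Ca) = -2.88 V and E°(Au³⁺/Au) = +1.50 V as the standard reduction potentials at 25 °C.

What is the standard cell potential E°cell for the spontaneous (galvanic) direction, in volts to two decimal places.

+4.38 V

The Au³⁺/Au couple has the higher reduction potential, so it is the cathode; Ca²⁺/Ca is oxidised at the anode.
E°cell = E°(cathode) − E°(anode) = (+1.50) − (-2.88) = +4.38 V.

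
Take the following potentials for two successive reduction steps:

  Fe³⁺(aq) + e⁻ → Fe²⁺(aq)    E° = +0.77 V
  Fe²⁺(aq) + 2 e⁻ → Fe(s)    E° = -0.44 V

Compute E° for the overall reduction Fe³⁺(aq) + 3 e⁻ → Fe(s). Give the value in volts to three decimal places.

Adding the free-energy changes (−nFE°) of the two steps gives −n₃FE°₃ = −n₁FE°₁ − n₂FE°₂.
E°₃ = (1×+0.77 + 2×-0.44) / 3 = (-0.110) / 3 = -0.037 V.

-0.037 V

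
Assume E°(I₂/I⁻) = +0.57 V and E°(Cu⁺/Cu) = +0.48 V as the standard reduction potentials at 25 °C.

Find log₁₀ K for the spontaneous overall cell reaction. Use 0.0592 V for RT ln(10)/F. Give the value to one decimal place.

Cathode: I₂/I⁻; anode: Cu⁺/Cu. E°cell = +0.09 V, n = 2.
log K = nE°cell / 0.0592 = (2)(+0.09) / 0.0592 = 3.0.

3.0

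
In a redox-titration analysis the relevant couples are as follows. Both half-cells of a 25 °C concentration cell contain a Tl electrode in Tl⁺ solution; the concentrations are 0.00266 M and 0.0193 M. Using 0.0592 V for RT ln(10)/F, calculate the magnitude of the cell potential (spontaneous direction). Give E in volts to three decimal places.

For a concentration cell E°cell = 0. The 0.0193 M side is the cathode (reduction is favoured where [Tl⁺] is higher).
With n = 1, E = −(0.0592/1) log([Tl⁺]ₐₙ/[Tl⁺]꜀ₐₜ) = −(0.0592/1) log(0.00266/0.0193) = −(0.0592/1)(-0.861) = +0.051 V.

+0.051 V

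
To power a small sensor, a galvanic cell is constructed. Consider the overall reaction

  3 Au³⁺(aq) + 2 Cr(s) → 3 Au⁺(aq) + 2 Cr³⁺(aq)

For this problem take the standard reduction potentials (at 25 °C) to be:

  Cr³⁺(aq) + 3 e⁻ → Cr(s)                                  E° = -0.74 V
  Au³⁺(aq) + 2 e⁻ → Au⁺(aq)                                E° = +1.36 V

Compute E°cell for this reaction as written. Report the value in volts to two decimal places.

The Au³⁺/Au⁺ couple has the higher reduction potential, so it is the cathode; Cr³⁺/Cr is oxidised at the anode.
E°cell = E°(cathode) − E°(anode) = (+1.36) − (-0.74) = +2.10 V.

+2.10 V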